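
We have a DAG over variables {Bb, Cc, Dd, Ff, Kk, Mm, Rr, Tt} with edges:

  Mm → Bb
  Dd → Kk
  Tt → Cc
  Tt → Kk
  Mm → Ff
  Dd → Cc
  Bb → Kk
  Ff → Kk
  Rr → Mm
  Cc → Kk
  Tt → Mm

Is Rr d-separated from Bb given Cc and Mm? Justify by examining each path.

There are 5 undirected paths between Rr and Bb; checking each against the conditioning set {Cc, Mm}:
Path 1: Rr → Mm → Ff → Kk ← Bb
  Mm is a chain here and Mm is conditioned on, so the path is blocked at Mm.
Path 2: Rr → Mm ← Tt → Cc → Kk ← Bb
  Cc is a chain here and Cc is conditioned on, so the path is blocked at Cc.
Path 3: Rr → Mm ← Tt → Cc ← Dd → Kk ← Bb
  Kk is a collider here and neither Kk nor any of its descendants is conditioned on, so the collider stays closed — the path is blocked at Kk.
Path 4: Rr → Mm ← Tt → Kk ← Bb
  Kk is a collider here and neither Kk nor any of its descendants is conditioned on, so the collider stays closed — the path is blocked at Kk.
Path 5: Rr → Mm → Bb
  Mm is a chain here and Mm is conditioned on, so the path is blocked at Mm.
Since every path is blocked, d-separation holds.

Yes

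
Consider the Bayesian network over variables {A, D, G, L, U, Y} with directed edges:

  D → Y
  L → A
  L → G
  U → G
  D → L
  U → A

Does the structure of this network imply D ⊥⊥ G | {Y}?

2 paths connect D and G; each must be blocked for d-separation to hold:
Path 1: D → L → G
  L is a chain and L is not conditioned on — no node blocks this path, so it is active.
Path 2: D → L → A ← U → G
  A is a collider here and neither A nor any of its descendants is conditioned on, so the collider stays closed — the path is blocked at A.
Because an active path exists, D and G are not d-separated.

No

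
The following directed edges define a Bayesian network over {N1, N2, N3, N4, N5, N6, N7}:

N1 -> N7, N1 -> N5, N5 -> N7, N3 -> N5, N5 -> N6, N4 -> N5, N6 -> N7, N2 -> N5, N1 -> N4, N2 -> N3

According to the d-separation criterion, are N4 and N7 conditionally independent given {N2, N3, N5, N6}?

No

There are 6 undirected paths between N4 and N7; checking each against the conditioning set {N2, N3, N5, N6}:
Path 1: N4 ← N1 → N5 → N6 → N7
  N5 is a chain here and N5 is conditioned on, so the path is blocked at N5.
Path 2: N4 ← N1 → N5 → N7
  N5 is a chain here and N5 is conditioned on, so the path is blocked at N5.
Path 3: N4 ← N1 → N7
  N1 is a fork and N1 is not conditioned on — no node blocks this path, so it is active.
Path 4: N4 → N5 ← N1 → N7
  N5 is a collider and N5 is conditioned on, which opens it; N1 is a fork and N1 is not conditioned on — no node blocks this path, so it is active.
Path 5: N4 → N5 → N6 → N7
  N5 is a chain here and N5 is conditioned on, so the path is blocked at N5.
Path 6: N4 → N5 → N7
  N5 is a chain here and N5 is conditioned on, so the path is blocked at N5.
At least one path is unblocked, so d-separation fails.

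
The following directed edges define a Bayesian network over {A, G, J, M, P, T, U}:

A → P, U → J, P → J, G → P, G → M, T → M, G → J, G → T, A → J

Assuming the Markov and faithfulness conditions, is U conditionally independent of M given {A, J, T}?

We examine all 6 paths between U and M:
  1. U → J ← P ← G → M — J:collider[open]; P:chain[open]; G:fork[open] ⇒ active
  2. U → J ← P ← G → T → M — J:collider[open]; P:chain[open]; G:fork[open]; T:chain[blocks] ⇒ blocked
  3. U → J ← A → P ← G → M — J:collider[open]; A:fork[blocks]; P:collider[open]; G:fork[open] ⇒ blocked
  4. U → J ← A → P ← G → T → M — J:collider[open]; A:fork[blocks]; P:collider[open]; G:fork[open]; T:chain[blocks] ⇒ blocked
  5. U → J ← G → M — J:collider[open]; G:fork[open] ⇒ active
  6. U → J ← G → T → M — J:collider[open]; G:fork[open]; T:chain[blocks] ⇒ blocked
Since the path U → J ← P ← G → M is active, U and M are not d-separated given {A, J, T}.

No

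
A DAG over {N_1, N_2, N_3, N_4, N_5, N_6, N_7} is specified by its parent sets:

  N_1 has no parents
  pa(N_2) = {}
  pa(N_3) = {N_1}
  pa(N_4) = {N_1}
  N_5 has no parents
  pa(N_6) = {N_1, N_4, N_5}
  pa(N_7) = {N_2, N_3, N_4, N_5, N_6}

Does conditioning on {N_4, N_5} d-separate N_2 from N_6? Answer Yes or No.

Enumerating the 6 paths from N_2 to N_6 and testing each for blocking by {N_4, N_5}:
  1. N_2 → N_7 ← N_3 ← N_1 → N_4 → N_6 — N_7:collider[blocks]; N_3:chain[open]; N_1:fork[open]; N_4:chain[blocks] ⇒ blocked
  2. N_2 → N_7 ← N_3 ← N_1 → N_6 — N_7:collider[blocks]; N_3:chain[open]; N_1:fork[open] ⇒ blocked
  3. N_2 → N_7 ← N_4 → N_6 — N_7:collider[blocks]; N_4:fork[blocks] ⇒ blocked
  4. N_2 → N_7 ← N_4 ← N_1 → N_6 — N_7:collider[blocks]; N_4:chain[blocks]; N_1:fork[open] ⇒ blocked
  5. N_2 → N_7 ← N_5 → N_6 — N_7:collider[blocks]; N_5:fork[blocks] ⇒ blocked
  6. N_2 → N_7 ← N_6 — N_7:collider[blocks] ⇒ blocked
Since every path is blocked, d-separation holds.

Yes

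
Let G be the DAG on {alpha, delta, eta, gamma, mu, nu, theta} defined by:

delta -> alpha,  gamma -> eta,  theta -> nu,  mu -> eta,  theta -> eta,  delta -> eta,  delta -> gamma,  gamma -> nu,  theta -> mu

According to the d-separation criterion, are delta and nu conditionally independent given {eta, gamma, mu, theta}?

6 paths connect delta and nu; each must be blocked for d-separation to hold:
Path 1: delta → eta ← mu ← theta → nu
  mu is a chain here and mu is conditioned on, so the path is blocked at mu.
Path 2: delta → eta ← theta → nu
  theta is a fork here and theta is conditioned on, so the path is blocked at theta.
Path 3: delta → eta ← gamma → nu
  gamma is a fork here and gamma is conditioned on, so the path is blocked at gamma.
Path 4: delta → gamma → nu
  gamma is a chain here and gamma is conditioned on, so the path is blocked at gamma.
Path 5: delta → gamma → eta ← mu ← theta → nu
  gamma is a chain here and gamma is conditioned on, so the path is blocked at gamma.
Path 6: delta → gamma → eta ← theta → nu
  gamma is a chain here and gamma is conditioned on, so the path is blocked at gamma.
All paths are blocked; delta ⊥ nu | {eta, gamma, mu, theta} holds.

Yes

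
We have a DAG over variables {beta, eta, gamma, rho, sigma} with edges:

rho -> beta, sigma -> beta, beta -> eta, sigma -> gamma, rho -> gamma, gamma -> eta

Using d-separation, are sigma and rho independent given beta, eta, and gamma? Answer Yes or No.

No

There are 4 undirected paths between sigma and rho; checking each against the conditioning set {beta, eta, gamma}:
  1. sigma → beta → eta ← gamma ← rho — beta:chain[blocks]; eta:collider[open]; gamma:chain[blocks] ⇒ blocked
  2. sigma → beta ← rho — beta:collider[open] ⇒ active
  3. sigma → gamma → eta ← beta ← rho — gamma:chain[blocks]; eta:collider[open]; beta:chain[blocks] ⇒ blocked
  4. sigma → gamma ← rho — gamma:collider[open] ⇒ active
At least one path is unblocked, so d-separation fails.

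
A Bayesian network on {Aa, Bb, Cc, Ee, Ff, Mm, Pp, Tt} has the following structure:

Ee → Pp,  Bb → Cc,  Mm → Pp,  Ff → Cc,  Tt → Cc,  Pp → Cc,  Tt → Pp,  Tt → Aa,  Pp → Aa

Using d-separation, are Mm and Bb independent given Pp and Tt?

Yes

There are 3 undirected paths between Mm and Bb; checking each against the conditioning set {Pp, Tt}:
  1. Mm → Pp → Cc ← Bb — Pp:chain[blocks]; Cc:collider[blocks] ⇒ blocked
  2. Mm → Pp → Aa ← Tt → Cc ← Bb — Pp:chain[blocks]; Aa:collider[blocks]; Tt:fork[blocks]; Cc:collider[blocks] ⇒ blocked
  3. Mm → Pp ← Tt → Cc ← Bb — Pp:collider[open]; Tt:fork[blocks]; Cc:collider[blocks] ⇒ blocked
All paths are blocked; Mm ⊥ Bb | {Pp, Tt} holds.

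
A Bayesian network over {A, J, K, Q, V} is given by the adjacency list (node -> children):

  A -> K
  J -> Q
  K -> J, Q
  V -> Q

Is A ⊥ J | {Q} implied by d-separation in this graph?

Enumerating the 2 paths from A to J and testing each for blocking by {Q}:
Path 1: A → K → Q ← J
  K is a chain and K is not conditioned on; Q is a collider and Q is conditioned on, which opens it — no node blocks this path, so it is active.
Path 2: A → K → J
  K is a chain and K is not conditioned on — no node blocks this path, so it is active.
Because an active path exists, A and J are not d-separated.

No — A and J are not d-separated given {Q}.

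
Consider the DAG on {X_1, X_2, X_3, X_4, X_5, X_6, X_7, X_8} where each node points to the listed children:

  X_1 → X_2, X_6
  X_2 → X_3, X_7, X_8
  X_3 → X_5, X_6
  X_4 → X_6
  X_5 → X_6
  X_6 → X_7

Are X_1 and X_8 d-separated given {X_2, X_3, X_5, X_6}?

There are 4 undirected paths between X_1 and X_8; checking each against the conditioning set {X_2, X_3, X_5, X_6}:
  1. X_1 → X_6 ← X_3 ← X_2 → X_8 — X_6:collider[open]; X_3:chain[blocks]; X_2:fork[blocks] ⇒ blocked
  2. X_1 → X_6 ← X_5 ← X_3 ← X_2 → X_8 — X_6:collider[open]; X_5:chain[blocks]; X_3:chain[blocks]; X_2:fork[blocks] ⇒ blocked
  3. X_1 → X_6 → X_7 ← X_2 → X_8 — X_6:chain[blocks]; X_7:collider[blocks]; X_2:fork[blocks] ⇒ blocked
  4. X_1 → X_2 → X_8 — X_2:chain[blocks] ⇒ blocked
Since every path is blocked, d-separation holds.

Yes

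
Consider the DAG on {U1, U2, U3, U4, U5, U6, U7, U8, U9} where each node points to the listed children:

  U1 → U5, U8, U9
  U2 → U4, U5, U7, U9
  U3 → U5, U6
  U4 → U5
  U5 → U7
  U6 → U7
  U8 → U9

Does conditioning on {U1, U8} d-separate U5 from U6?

There are 6 undirected paths between U5 and U6; checking each against the conditioning set {U1, U8}:
  1. U5 → U7 ← U6 — U7:collider[blocks] ⇒ blocked
  2. U5 ← U1 → U8 → U9 ← U2 → U7 ← U6 — U1:fork[blocks]; U8:chain[blocks]; U9:collider[blocks]; U2:fork[open]; U7:collider[blocks] ⇒ blocked
  3. U5 ← U1 → U9 ← U2 → U7 ← U6 — U1:fork[blocks]; U9:collider[blocks]; U2:fork[open]; U7:collider[blocks] ⇒ blocked
  4. U5 ← U3 → U6 — U3:fork[open] ⇒ active
  5. U5 ← U4 ← U2 → U7 ← U6 — U4:chain[open]; U2:fork[open]; U7:collider[blocks] ⇒ blocked
  6. U5 ← U2 → U7 ← U6 — U2:fork[open]; U7:collider[blocks] ⇒ blocked
At least one path is unblocked, so d-separation fails.

No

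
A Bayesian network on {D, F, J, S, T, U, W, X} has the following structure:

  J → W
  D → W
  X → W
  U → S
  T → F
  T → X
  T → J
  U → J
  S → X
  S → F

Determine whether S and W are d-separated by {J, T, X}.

There are 6 undirected paths between S and W; checking each against the conditioning set {J, T, X}:
Path 1: S → F ← T → X → W
  F is a collider here and neither F nor any of its descendants is conditioned on, so the collider stays closed — the path is blocked at F.
Path 2: S → F ← T → J → W
  F is a collider here and neither F nor any of its descendants is conditioned on, so the collider stays closed — the path is blocked at F.
Path 3: S ← U → J ← T → X → W
  T is a fork here and T is conditioned on, so the path is blocked at T.
Path 4: S ← U → J → W
  J is a chain here and J is conditioned on, so the path is blocked at J.
Path 5: S → X ← T → J → W
  T is a fork here and T is conditioned on, so the path is blocked at T.
Path 6: S → X → W
  X is a chain here and X is conditioned on, so the path is blocked at X.
Every path is blocked, so S and W are d-separated given {J, T, X}.

Yes — S and W are d-separated given {J, T, X}.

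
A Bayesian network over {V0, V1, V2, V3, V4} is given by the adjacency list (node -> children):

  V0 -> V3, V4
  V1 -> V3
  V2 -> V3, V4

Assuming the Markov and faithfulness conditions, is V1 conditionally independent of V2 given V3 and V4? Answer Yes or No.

Enumerating the 2 paths from V1 to V2 and testing each for blocking by {V3, V4}:
Path 1: V1 → V3 ← V0 → V4 ← V2
  V3 is a collider and V3 is conditioned on, which opens it; V0 is a fork and V0 is not conditioned on; V4 is a collider and V4 is conditioned on, which opens it — no node blocks this path, so it is active.
Path 2: V1 → V3 ← V2
  V3 is a collider and V3 is conditioned on, which opens it — no node blocks this path, so it is active.
Since the path V1 → V3 ← V0 → V4 ← V2 is active, V1 and V2 are not d-separated given {V3, V4}.

No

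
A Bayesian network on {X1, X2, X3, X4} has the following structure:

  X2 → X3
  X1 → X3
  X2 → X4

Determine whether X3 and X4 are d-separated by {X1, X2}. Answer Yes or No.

There is one path between X3 and X4:
Path 1: X3 ← X2 → X4
  X2 is a fork here and X2 is conditioned on, so the path is blocked at X2.
Since every path is blocked, d-separation holds.

Yes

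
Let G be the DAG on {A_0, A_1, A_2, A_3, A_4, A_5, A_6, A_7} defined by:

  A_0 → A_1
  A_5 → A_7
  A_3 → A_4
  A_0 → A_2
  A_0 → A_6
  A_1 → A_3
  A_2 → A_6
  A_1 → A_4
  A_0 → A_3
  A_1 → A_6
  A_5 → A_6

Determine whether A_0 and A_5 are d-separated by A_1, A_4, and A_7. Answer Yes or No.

Yes — A_0 and A_5 are d-separated given {A_1, A_4, A_7}.

There are 5 undirected paths between A_0 and A_5; checking each against the conditioning set {A_1, A_4, A_7}:
  1. A_0 → A_2 → A_6 ← A_5 — A_2:chain[open]; A_6:collider[blocks] ⇒ blocked
  2. A_0 → A_6 ← A_5 — A_6:collider[blocks] ⇒ blocked
  3. A_0 → A_1 → A_6 ← A_5 — A_1:chain[blocks]; A_6:collider[blocks] ⇒ blocked
  4. A_0 → A_3 → A_4 ← A_1 → A_6 ← A_5 — A_3:chain[open]; A_4:collider[open]; A_1:fork[blocks]; A_6:collider[blocks] ⇒ blocked
  5. A_0 → A_3 ← A_1 → A_6 ← A_5 — A_3:collider[open]; A_1:fork[blocks]; A_6:collider[blocks] ⇒ blocked
Since every path is blocked, d-separation holds.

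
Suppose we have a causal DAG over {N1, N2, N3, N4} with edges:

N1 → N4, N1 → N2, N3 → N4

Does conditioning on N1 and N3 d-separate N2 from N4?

Yes

There is one path between N2 and N4:
Path 1: N2 ← N1 → N4
  N1 is a fork here and N1 is conditioned on, so the path is blocked at N1.
All paths are blocked; N2 ⊥ N4 | {N1, N3} holds.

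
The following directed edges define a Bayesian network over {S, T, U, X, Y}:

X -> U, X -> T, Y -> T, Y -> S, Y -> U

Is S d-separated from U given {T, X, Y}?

Yes

There are 2 undirected paths between S and U; checking each against the conditioning set {T, X, Y}:
Path 1: S ← Y → T ← X → U
  Y is a fork here and Y is conditioned on, so the path is blocked at Y.
Path 2: S ← Y → U
  Y is a fork here and Y is conditioned on, so the path is blocked at Y.
Every path is blocked, so S and U are d-separated given {T, X, Y}.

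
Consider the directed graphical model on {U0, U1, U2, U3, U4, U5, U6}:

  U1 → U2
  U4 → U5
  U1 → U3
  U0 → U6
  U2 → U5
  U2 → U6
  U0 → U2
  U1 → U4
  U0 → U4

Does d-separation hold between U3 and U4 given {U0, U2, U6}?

There are 4 undirected paths between U3 and U4; checking each against the conditioning set {U0, U2, U6}:
Path 1: U3 ← U1 → U4
  U1 is a fork and U1 is not conditioned on — no node blocks this path, so it is active.
Path 2: U3 ← U1 → U2 → U5 ← U4
  U2 is a chain here and U2 is conditioned on, so the path is blocked at U2.
Path 3: U3 ← U1 → U2 ← U0 → U4
  U0 is a fork here and U0 is conditioned on, so the path is blocked at U0.
Path 4: U3 ← U1 → U2 → U6 ← U0 → U4
  U2 is a chain here and U2 is conditioned on, so the path is blocked at U2.
Because an active path exists, U3 and U4 are not d-separated.

No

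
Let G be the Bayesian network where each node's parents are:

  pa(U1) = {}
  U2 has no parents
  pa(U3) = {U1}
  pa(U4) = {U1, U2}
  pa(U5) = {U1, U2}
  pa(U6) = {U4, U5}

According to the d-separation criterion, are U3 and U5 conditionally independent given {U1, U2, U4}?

Yes

Enumerating the 3 paths from U3 to U5 and testing each for blocking by {U1, U2, U4}:
Path 1: U3 ← U1 → U4 → U6 ← U5
  U1 is a fork here and U1 is conditioned on, so the path is blocked at U1.
Path 2: U3 ← U1 → U4 ← U2 → U5
  U1 is a fork here and U1 is conditioned on, so the path is blocked at U1.
Path 3: U3 ← U1 → U5
  U1 is a fork here and U1 is conditioned on, so the path is blocked at U1.
Since every path is blocked, d-separation holds.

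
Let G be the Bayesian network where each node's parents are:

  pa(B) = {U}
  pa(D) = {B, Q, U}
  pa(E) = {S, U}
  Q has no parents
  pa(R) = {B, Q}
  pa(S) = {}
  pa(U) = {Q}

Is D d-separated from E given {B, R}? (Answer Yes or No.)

No

Enumerating the 5 paths from D to E and testing each for blocking by {B, R}:
  1. D ← Q → R ← B ← U → E — Q:fork[open]; R:collider[open]; B:chain[blocks]; U:fork[open] ⇒ blocked
  2. D ← Q → U → E — Q:fork[open]; U:chain[open] ⇒ active
  3. D ← B → R ← Q → U → E — B:fork[blocks]; R:collider[open]; Q:fork[open]; U:chain[open] ⇒ blocked
  4. D ← B ← U → E — B:chain[blocks]; U:fork[open] ⇒ blocked
  5. D ← U → E — U:fork[open] ⇒ active
At least one path is unblocked, so d-separation fails.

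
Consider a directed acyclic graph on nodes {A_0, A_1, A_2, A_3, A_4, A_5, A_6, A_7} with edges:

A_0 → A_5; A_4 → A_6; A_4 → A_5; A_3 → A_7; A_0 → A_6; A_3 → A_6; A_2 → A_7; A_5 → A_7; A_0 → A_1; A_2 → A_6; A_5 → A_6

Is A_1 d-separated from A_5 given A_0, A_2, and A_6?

Enumerating the 5 paths from A_1 to A_5 and testing each for blocking by {A_0, A_2, A_6}:
Path 1: A_1 ← A_0 → A_6 ← A_4 → A_5
  A_0 is a fork here and A_0 is conditioned on, so the path is blocked at A_0.
Path 2: A_1 ← A_0 → A_6 ← A_2 → A_7 ← A_5
  A_0 is a fork here and A_0 is conditioned on, so the path is blocked at A_0.
Path 3: A_1 ← A_0 → A_6 ← A_5
  A_0 is a fork here and A_0 is conditioned on, so the path is blocked at A_0.
Path 4: A_1 ← A_0 → A_6 ← A_3 → A_7 ← A_5
  A_0 is a fork here and A_0 is conditioned on, so the path is blocked at A_0.
Path 5: A_1 ← A_0 → A_5
  A_0 is a fork here and A_0 is conditioned on, so the path is blocked at A_0.
Since every path is blocked, d-separation holds.

Yes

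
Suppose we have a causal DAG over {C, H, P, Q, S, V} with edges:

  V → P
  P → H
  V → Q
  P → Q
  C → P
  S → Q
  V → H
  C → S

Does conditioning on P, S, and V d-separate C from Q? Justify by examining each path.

Enumerating the 4 paths from C to Q and testing each for blocking by {P, S, V}:
Path 1: C → S → Q
  S is a chain here and S is conditioned on, so the path is blocked at S.
Path 2: C → P ← V → Q
  V is a fork here and V is conditioned on, so the path is blocked at V.
Path 3: C → P → Q
  P is a chain here and P is conditioned on, so the path is blocked at P.
Path 4: C → P → H ← V → Q
  P is a chain here and P is conditioned on, so the path is blocked at P.
Every path is blocked, so C and Q are d-separated given {P, S, V}.

Yes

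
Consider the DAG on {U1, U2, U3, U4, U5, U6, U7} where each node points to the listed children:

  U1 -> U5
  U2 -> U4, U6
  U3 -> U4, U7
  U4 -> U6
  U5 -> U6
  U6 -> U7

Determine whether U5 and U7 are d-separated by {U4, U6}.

No — U5 and U7 are not d-separated given {U4, U6}.

Enumerating the 3 paths from U5 to U7 and testing each for blocking by {U4, U6}:
Path 1: U5 → U6 → U7
  U6 is a chain here and U6 is conditioned on, so the path is blocked at U6.
Path 2: U5 → U6 ← U2 → U4 ← U3 → U7
  U6 is a collider and U6 is conditioned on, which opens it; U2 is a fork and U2 is not conditioned on; U4 is a collider and U4 is conditioned on, which opens it; U3 is a fork and U3 is not conditioned on — no node blocks this path, so it is active.
Path 3: U5 → U6 ← U4 ← U3 → U7
  U4 is a chain here and U4 is conditioned on, so the path is blocked at U4.
At least one path is unblocked, so d-separation fails.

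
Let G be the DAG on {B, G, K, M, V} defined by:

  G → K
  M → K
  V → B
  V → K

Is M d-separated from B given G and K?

No

There is one path between M and B:
Path 1: M → K ← V → B
  K is a collider and K is conditioned on, which opens it; V is a fork and V is not conditioned on — no node blocks this path, so it is active.
Since the path M → K ← V → B is active, M and B are not d-separated given {G, K}.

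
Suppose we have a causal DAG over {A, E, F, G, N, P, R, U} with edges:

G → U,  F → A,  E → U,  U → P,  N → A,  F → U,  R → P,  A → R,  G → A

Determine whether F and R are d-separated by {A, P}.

No

4 paths connect F and R; each must be blocked for d-separation to hold:
Path 1: F → A ← G → U → P ← R
  A is a collider and A is conditioned on, which opens it; G is a fork and G is not conditioned on; U is a chain and U is not conditioned on; P is a collider and P is conditioned on, which opens it — no node blocks this path, so it is active.
Path 2: F → A → R
  A is a chain here and A is conditioned on, so the path is blocked at A.
Path 3: F → U ← G → A → R
  A is a chain here and A is conditioned on, so the path is blocked at A.
Path 4: F → U → P ← R
  U is a chain and U is not conditioned on; P is a collider and P is conditioned on, which opens it — no node blocks this path, so it is active.
At least one path is unblocked, so d-separation fails.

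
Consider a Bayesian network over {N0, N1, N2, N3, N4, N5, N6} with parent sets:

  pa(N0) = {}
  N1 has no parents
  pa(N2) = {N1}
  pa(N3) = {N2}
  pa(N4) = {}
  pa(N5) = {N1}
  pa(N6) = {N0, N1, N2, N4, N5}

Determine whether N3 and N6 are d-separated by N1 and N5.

There are 3 undirected paths between N3 and N6; checking each against the conditioning set {N1, N5}:
  1. N3 ← N2 → N6 — N2:fork[open] ⇒ active
  2. N3 ← N2 ← N1 → N5 → N6 — N2:chain[open]; N1:fork[blocks]; N5:chain[blocks] ⇒ blocked
  3. N3 ← N2 ← N1 → N6 — N2:chain[open]; N1:fork[blocks] ⇒ blocked
Because an active path exists, N3 and N6 are not d-separated.

No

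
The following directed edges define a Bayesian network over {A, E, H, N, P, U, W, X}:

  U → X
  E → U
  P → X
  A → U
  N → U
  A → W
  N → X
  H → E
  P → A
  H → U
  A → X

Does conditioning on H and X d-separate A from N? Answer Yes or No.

There are 6 undirected paths between A and N; checking each against the conditioning set {H, X}:
Path 1: A ← P → X ← N
  P is a fork and P is not conditioned on; X is a collider and X is conditioned on, which opens it — no node blocks this path, so it is active.
Path 2: A ← P → X ← U ← N
  P is a fork and P is not conditioned on; X is a collider and X is conditioned on, which opens it; U is a chain and U is not conditioned on — no node blocks this path, so it is active.
Path 3: A → U ← N
  U is a collider and its descendant X is conditioned on, which opens it — no node blocks this path, so it is active.
Path 4: A → U → X ← N
  U is a chain and U is not conditioned on; X is a collider and X is conditioned on, which opens it — no node blocks this path, so it is active.
Path 5: A → X ← N
  X is a collider and X is conditioned on, which opens it — no node blocks this path, so it is active.
Path 6: A → X ← U ← N
  X is a collider and X is conditioned on, which opens it; U is a chain and U is not conditioned on — no node blocks this path, so it is active.
Since the path A ← P → X ← N is active, A and N are not d-separated given {H, X}.

No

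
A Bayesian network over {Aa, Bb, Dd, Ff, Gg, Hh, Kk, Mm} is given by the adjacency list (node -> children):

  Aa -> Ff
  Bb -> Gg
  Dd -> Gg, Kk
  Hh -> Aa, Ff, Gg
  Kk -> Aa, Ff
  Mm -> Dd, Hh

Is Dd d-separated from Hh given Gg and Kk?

There are 6 undirected paths between Dd and Hh; checking each against the conditioning set {Gg, Kk}:
Path 1: Dd ← Mm → Hh
  Mm is a fork and Mm is not conditioned on — no node blocks this path, so it is active.
Path 2: Dd → Gg ← Hh
  Gg is a collider and Gg is conditioned on, which opens it — no node blocks this path, so it is active.
Path 3: Dd → Kk → Ff ← Hh
  Kk is a chain here and Kk is conditioned on, so the path is blocked at Kk.
Path 4: Dd → Kk → Ff ← Aa ← Hh
  Kk is a chain here and Kk is conditioned on, so the path is blocked at Kk.
Path 5: Dd → Kk → Aa ← Hh
  Kk is a chain here and Kk is conditioned on, so the path is blocked at Kk.
Path 6: Dd → Kk → Aa → Ff ← Hh
  Kk is a chain here and Kk is conditioned on, so the path is blocked at Kk.
At least one path is unblocked, so d-separation fails.

No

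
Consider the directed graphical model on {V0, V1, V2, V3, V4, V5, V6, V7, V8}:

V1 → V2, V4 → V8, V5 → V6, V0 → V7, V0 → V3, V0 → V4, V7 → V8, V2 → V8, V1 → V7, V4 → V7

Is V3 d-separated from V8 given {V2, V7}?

There are 6 undirected paths between V3 and V8; checking each against the conditioning set {V2, V7}:
Path 1: V3 ← V0 → V7 → V8
  V7 is a chain here and V7 is conditioned on, so the path is blocked at V7.
Path 2: V3 ← V0 → V7 ← V1 → V2 → V8
  V2 is a chain here and V2 is conditioned on, so the path is blocked at V2.
Path 3: V3 ← V0 → V7 ← V4 → V8
  V0 is a fork and V0 is not conditioned on; V7 is a collider and V7 is conditioned on, which opens it; V4 is a fork and V4 is not conditioned on — no node blocks this path, so it is active.
Path 4: V3 ← V0 → V4 → V8
  V0 is a fork and V0 is not conditioned on; V4 is a chain and V4 is not conditioned on — no node blocks this path, so it is active.
Path 5: V3 ← V0 → V4 → V7 → V8
  V7 is a chain here and V7 is conditioned on, so the path is blocked at V7.
Path 6: V3 ← V0 → V4 → V7 ← V1 → V2 → V8
  V2 is a chain here and V2 is conditioned on, so the path is blocked at V2.
At least one path is unblocked, so d-separation fails.

No — V3 and V8 are not d-separated given {V2, V7}.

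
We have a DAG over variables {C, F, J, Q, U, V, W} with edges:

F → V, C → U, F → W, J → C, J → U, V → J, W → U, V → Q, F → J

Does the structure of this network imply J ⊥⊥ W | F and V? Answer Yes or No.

4 paths connect J and W; each must be blocked for d-separation to hold:
  1. J → C → U ← W — C:chain[open]; U:collider[blocks] ⇒ blocked
  2. J → U ← W — U:collider[blocks] ⇒ blocked
  3. J ← F → W — F:fork[blocks] ⇒ blocked
  4. J ← V ← F → W — V:chain[blocks]; F:fork[blocks] ⇒ blocked
All paths are blocked; J ⊥ W | {F, V} holds.

Yes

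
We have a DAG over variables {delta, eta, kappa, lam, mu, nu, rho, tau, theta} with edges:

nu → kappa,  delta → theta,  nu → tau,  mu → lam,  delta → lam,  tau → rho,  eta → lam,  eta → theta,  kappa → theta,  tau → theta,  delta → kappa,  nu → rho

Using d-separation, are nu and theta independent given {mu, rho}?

No

We examine all 5 paths between nu and theta:
Path 1: nu → rho ← tau → theta
  rho is a collider and rho is conditioned on, which opens it; tau is a fork and tau is not conditioned on — no node blocks this path, so it is active.
Path 2: nu → tau → theta
  tau is a chain and tau is not conditioned on — no node blocks this path, so it is active.
Path 3: nu → kappa ← delta → theta
  kappa is a collider here and neither kappa nor any of its descendants is conditioned on, so the collider stays closed — the path is blocked at kappa.
Path 4: nu → kappa ← delta → lam ← eta → theta
  kappa is a collider here and neither kappa nor any of its descendants is conditioned on, so the collider stays closed — the path is blocked at kappa.
Path 5: nu → kappa → theta
  kappa is a chain and kappa is not conditioned on — no node blocks this path, so it is active.
Since the path nu → rho ← tau → theta is active, nu and theta are not d-separated given {mu, rho}.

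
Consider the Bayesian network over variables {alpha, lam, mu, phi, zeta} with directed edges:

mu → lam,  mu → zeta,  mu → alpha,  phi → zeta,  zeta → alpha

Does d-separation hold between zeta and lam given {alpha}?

No

There are 2 undirected paths between zeta and lam; checking each against the conditioning set {alpha}:
Path 1: zeta → alpha ← mu → lam
  alpha is a collider and alpha is conditioned on, which opens it; mu is a fork and mu is not conditioned on — no node blocks this path, so it is active.
Path 2: zeta ← mu → lam
  mu is a fork and mu is not conditioned on — no node blocks this path, so it is active.
At least one path is unblocked, so d-separation fails.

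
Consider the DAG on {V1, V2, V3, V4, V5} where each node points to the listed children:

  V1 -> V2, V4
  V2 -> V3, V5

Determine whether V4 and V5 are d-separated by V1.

There is one path between V4 and V5:
Path 1: V4 ← V1 → V2 → V5
  V1 is a fork here and V1 is conditioned on, so the path is blocked at V1.
Since every path is blocked, d-separation holds.

Yes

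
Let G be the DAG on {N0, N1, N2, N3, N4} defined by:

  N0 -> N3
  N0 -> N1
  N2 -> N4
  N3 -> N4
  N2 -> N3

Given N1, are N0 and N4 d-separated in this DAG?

No

2 paths connect N0 and N4; each must be blocked for d-separation to hold:
Path 1: N0 → N3 ← N2 → N4
  N3 is a collider here and neither N3 nor any of its descendants is conditioned on, so the collider stays closed — the path is blocked at N3.
Path 2: N0 → N3 → N4
  N3 is a chain and N3 is not conditioned on — no node blocks this path, so it is active.
Since the path N0 → N3 → N4 is active, N0 and N4 are not d-separated given {N1}.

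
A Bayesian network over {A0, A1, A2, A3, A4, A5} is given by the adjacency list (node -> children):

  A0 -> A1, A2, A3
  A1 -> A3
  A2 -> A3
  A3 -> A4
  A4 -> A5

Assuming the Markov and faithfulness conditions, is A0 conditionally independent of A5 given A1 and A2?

No

We examine all 3 paths between A0 and A5:
Path 1: A0 → A1 → A3 → A4 → A5
  A1 is a chain here and A1 is conditioned on, so the path is blocked at A1.
Path 2: A0 → A2 → A3 → A4 → A5
  A2 is a chain here and A2 is conditioned on, so the path is blocked at A2.
Path 3: A0 → A3 → A4 → A5
  A3 is a chain and A3 is not conditioned on; A4 is a chain and A4 is not conditioned on — no node blocks this path, so it is active.
Since the path A0 → A3 → A4 → A5 is active, A0 and A5 are not d-separated given {A1, A2}.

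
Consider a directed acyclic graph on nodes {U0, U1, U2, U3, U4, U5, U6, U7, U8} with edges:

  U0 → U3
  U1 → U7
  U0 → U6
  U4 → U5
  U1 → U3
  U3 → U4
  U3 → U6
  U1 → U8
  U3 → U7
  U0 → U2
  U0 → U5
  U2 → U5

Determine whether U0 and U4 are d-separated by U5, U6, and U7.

Enumerating the 4 paths from U0 to U4 and testing each for blocking by {U5, U6, U7}:
  1. U0 → U5 ← U4 — U5:collider[open] ⇒ active
  2. U0 → U2 → U5 ← U4 — U2:chain[open]; U5:collider[open] ⇒ active
  3. U0 → U6 ← U3 → U4 — U6:collider[open]; U3:fork[open] ⇒ active
  4. U0 → U3 → U4 — U3:chain[open] ⇒ active
At least one path is unblocked, so d-separation fails.

No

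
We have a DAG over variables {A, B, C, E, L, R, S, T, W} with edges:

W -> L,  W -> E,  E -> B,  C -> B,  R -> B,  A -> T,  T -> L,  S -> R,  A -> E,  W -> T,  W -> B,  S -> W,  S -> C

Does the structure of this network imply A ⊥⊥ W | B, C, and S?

No

There are 6 undirected paths between A and W; checking each against the conditioning set {B, C, S}:
  1. A → E ← W — E:collider[open] ⇒ active
  2. A → E → B ← W — E:chain[open]; B:collider[open] ⇒ active
  3. A → E → B ← R ← S → W — E:chain[open]; B:collider[open]; R:chain[open]; S:fork[blocks] ⇒ blocked
  4. A → E → B ← C ← S → W — E:chain[open]; B:collider[open]; C:chain[blocks]; S:fork[blocks] ⇒ blocked
  5. A → T ← W — T:collider[blocks] ⇒ blocked
  6. A → T → L ← W — T:chain[open]; L:collider[blocks] ⇒ blocked
Since the path A → E ← W is active, A and W are not d-separated given {B, C, S}.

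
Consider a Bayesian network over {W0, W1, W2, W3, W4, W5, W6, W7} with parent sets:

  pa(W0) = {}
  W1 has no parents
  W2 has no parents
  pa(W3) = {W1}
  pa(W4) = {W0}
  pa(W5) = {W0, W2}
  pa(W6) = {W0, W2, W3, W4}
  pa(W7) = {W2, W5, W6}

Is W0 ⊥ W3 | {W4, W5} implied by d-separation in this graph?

6 paths connect W0 and W3; each must be blocked for d-separation to hold:
  1. W0 → W5 → W7 ← W6 ← W3 — W5:chain[blocks]; W7:collider[blocks]; W6:chain[open] ⇒ blocked
  2. W0 → W5 → W7 ← W2 → W6 ← W3 — W5:chain[blocks]; W7:collider[blocks]; W2:fork[open]; W6:collider[blocks] ⇒ blocked
  3. W0 → W5 ← W2 → W7 ← W6 ← W3 — W5:collider[open]; W2:fork[open]; W7:collider[blocks]; W6:chain[open] ⇒ blocked
  4. W0 → W5 ← W2 → W6 ← W3 — W5:collider[open]; W2:fork[open]; W6:collider[blocks] ⇒ blocked
  5. W0 → W6 ← W3 — W6:collider[blocks] ⇒ blocked
  6. W0 → W4 → W6 ← W3 — W4:chain[blocks]; W6:collider[blocks] ⇒ blocked
Every path is blocked, so W0 and W3 are d-separated given {W4, W5}.

Yes — W0 and W3 are d-separated given {W4, W5}.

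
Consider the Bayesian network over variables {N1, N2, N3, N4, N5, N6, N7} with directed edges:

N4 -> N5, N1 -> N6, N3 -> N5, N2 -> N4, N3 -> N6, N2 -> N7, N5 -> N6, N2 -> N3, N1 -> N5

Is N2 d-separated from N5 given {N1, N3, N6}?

No — N2 and N5 are not d-separated given {N1, N3, N6}.

There are 4 undirected paths between N2 and N5; checking each against the conditioning set {N1, N3, N6}:
Path 1: N2 → N3 → N6 ← N1 → N5
  N3 is a chain here and N3 is conditioned on, so the path is blocked at N3.
Path 2: N2 → N3 → N6 ← N5
  N3 is a chain here and N3 is conditioned on, so the path is blocked at N3.
Path 3: N2 → N3 → N5
  N3 is a chain here and N3 is conditioned on, so the path is blocked at N3.
Path 4: N2 → N4 → N5
  N4 is a chain and N4 is not conditioned on — no node blocks this path, so it is active.
At least one path is unblocked, so d-separation fails.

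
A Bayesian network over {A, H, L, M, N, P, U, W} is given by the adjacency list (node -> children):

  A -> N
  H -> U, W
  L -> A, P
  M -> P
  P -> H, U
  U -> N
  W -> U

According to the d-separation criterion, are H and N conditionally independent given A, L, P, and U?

We examine all 6 paths between H and N:
Path 1: H ← P → U → N
  P is a fork here and P is conditioned on, so the path is blocked at P.
Path 2: H ← P ← L → A → N
  P is a chain here and P is conditioned on, so the path is blocked at P.
Path 3: H → W → U ← P ← L → A → N
  P is a chain here and P is conditioned on, so the path is blocked at P.
Path 4: H → W → U → N
  U is a chain here and U is conditioned on, so the path is blocked at U.
Path 5: H → U ← P ← L → A → N
  P is a chain here and P is conditioned on, so the path is blocked at P.
Path 6: H → U → N
  U is a chain here and U is conditioned on, so the path is blocked at U.
Since every path is blocked, d-separation holds.

Yes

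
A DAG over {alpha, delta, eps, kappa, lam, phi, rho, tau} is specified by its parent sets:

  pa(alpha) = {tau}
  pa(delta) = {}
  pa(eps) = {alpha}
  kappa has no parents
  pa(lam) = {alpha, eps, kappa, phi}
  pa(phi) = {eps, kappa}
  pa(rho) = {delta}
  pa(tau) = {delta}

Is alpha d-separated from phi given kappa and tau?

No — alpha and phi are not d-separated given {kappa, tau}.

There are 6 undirected paths between alpha and phi; checking each against the conditioning set {kappa, tau}:
  1. alpha → eps → phi — eps:chain[open] ⇒ active
  2. alpha → eps → lam ← phi — eps:chain[open]; lam:collider[blocks] ⇒ blocked
  3. alpha → eps → lam ← kappa → phi — eps:chain[open]; lam:collider[blocks]; kappa:fork[blocks] ⇒ blocked
  4. alpha → lam ← eps → phi — lam:collider[blocks]; eps:fork[open] ⇒ blocked
  5. alpha → lam ← phi — lam:collider[blocks] ⇒ blocked
  6. alpha → lam ← kappa → phi — lam:collider[blocks]; kappa:fork[blocks] ⇒ blocked
Since the path alpha → eps → phi is active, alpha and phi are not d-separated given {kappa, tau}.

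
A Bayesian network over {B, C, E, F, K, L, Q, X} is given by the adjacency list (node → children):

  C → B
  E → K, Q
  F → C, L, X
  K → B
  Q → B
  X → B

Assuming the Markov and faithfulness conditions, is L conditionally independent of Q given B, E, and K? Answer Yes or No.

4 paths connect L and Q; each must be blocked for d-separation to hold:
Path 1: L ← F → C → B ← K ← E → Q
  K is a chain here and K is conditioned on, so the path is blocked at K.
Path 2: L ← F → C → B ← Q
  F is a fork and F is not conditioned on; C is a chain and C is not conditioned on; B is a collider and B is conditioned on, which opens it — no node blocks this path, so it is active.
Path 3: L ← F → X → B ← K ← E → Q
  K is a chain here and K is conditioned on, so the path is blocked at K.
Path 4: L ← F → X → B ← Q
  F is a fork and F is not conditioned on; X is a chain and X is not conditioned on; B is a collider and B is conditioned on, which opens it — no node blocks this path, so it is active.
Because an active path exists, L and Q are not d-separated.

No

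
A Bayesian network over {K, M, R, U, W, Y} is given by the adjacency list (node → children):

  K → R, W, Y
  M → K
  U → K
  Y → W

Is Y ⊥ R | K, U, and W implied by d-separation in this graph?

We examine all 2 paths between Y and R:
  1. Y → W ← K → R — W:collider[open]; K:fork[blocks] ⇒ blocked
  2. Y ← K → R — K:fork[blocks] ⇒ blocked
All paths are blocked; Y ⊥ R | {K, U, W} holds.

Yes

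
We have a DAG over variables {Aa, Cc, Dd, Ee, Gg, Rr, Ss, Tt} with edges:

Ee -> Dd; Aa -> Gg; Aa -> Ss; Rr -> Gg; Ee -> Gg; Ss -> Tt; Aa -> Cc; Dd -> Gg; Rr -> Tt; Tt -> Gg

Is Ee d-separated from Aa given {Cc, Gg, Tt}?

No

There are 6 undirected paths between Ee and Aa; checking each against the conditioning set {Cc, Gg, Tt}:
Path 1: Ee → Dd → Gg ← Rr → Tt ← Ss ← Aa
  Dd is a chain and Dd is not conditioned on; Gg is a collider and Gg is conditioned on, which opens it; Rr is a fork and Rr is not conditioned on; Tt is a collider and Tt is conditioned on, which opens it; Ss is a chain and Ss is not conditioned on — no node blocks this path, so it is active.
Path 2: Ee → Dd → Gg ← Aa
  Dd is a chain and Dd is not conditioned on; Gg is a collider and Gg is conditioned on, which opens it — no node blocks this path, so it is active.
Path 3: Ee → Dd → Gg ← Tt ← Ss ← Aa
  Tt is a chain here and Tt is conditioned on, so the path is blocked at Tt.
Path 4: Ee → Gg ← Rr → Tt ← Ss ← Aa
  Gg is a collider and Gg is conditioned on, which opens it; Rr is a fork and Rr is not conditioned on; Tt is a collider and Tt is conditioned on, which opens it; Ss is a chain and Ss is not conditioned on — no node blocks this path, so it is active.
Path 5: Ee → Gg ← Aa
  Gg is a collider and Gg is conditioned on, which opens it — no node blocks this path, so it is active.
Path 6: Ee → Gg ← Tt ← Ss ← Aa
  Tt is a chain here and Tt is conditioned on, so the path is blocked at Tt.
Since the path Ee → Dd → Gg ← Rr → Tt ← Ss ← Aa is active, Ee and Aa are not d-separated given {Cc, Gg, Tt}.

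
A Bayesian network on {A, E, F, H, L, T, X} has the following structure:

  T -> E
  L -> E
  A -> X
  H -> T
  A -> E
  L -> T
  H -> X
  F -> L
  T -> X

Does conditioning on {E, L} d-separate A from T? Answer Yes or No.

We examine all 4 paths between A and T:
Path 1: A → E ← T
  E is a collider and E is conditioned on, which opens it — no node blocks this path, so it is active.
Path 2: A → E ← L → T
  L is a fork here and L is conditioned on, so the path is blocked at L.
Path 3: A → X ← T
  X is a collider here and neither X nor any of its descendants is conditioned on, so the collider stays closed — the path is blocked at X.
Path 4: A → X ← H → T
  X is a collider here and neither X nor any of its descendants is conditioned on, so the collider stays closed — the path is blocked at X.
At least one path is unblocked, so d-separation fails.

No — A and T are not d-separated given {E, L}.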